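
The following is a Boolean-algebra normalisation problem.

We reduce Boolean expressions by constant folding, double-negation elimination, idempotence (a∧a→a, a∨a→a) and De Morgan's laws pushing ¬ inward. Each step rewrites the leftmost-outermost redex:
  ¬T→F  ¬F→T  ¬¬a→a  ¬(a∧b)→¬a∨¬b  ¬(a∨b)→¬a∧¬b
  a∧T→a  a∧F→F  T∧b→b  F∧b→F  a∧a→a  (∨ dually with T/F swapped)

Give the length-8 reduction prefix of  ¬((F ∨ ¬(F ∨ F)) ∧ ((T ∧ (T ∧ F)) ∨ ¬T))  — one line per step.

Answer: after 8 steps: ¬(T ∧ (T ∧ F)) ∧ ¬¬T

Reduction:
  start: ¬((F ∨ ¬(F ∨ F)) ∧ ((T ∧ (T ∧ F)) ∨ ¬T))
  →1  ¬(F ∨ ¬(F ∨ F)) ∨ ¬((T ∧ (T ∧ F)) ∨ ¬T)
  →2  (¬F ∧ ¬¬(F ∨ F)) ∨ ¬((T ∧ (T ∧ F)) ∨ ¬T)
  →3  (T ∧ ¬¬(F ∨ F)) ∨ ¬((T ∧ (T ∧ F)) ∨ ¬T)
  →4  ¬¬(F ∨ F) ∨ ¬((T ∧ (T ∧ F)) ∨ ¬T)
  →5  (F ∨ F) ∨ ¬((T ∧ (T ∧ F)) ∨ ¬T)
  →6  F ∨ ¬((T ∧ (T ∧ F)) ∨ ¬T)
  →7  ¬((T ∧ (T ∧ F)) ∨ ¬T)
  →8  ¬(T ∧ (T ∧ F)) ∧ ¬¬T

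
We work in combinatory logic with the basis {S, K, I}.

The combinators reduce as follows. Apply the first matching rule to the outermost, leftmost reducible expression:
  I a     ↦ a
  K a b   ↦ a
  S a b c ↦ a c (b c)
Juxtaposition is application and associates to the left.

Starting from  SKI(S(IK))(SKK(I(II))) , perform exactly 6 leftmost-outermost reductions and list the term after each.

Answer: after 6 steps: SK(II)

Reduction:
  start: SKI(S(IK))(SKK(I(II)))
  [1] K(S(IK))(I(S(IK)))(SKK(I(II)))
  [2] S(IK)(SKK(I(II)))
  [3] SK(SKK(I(II)))
  [4] SK(K(I(II))(K(I(II))))
  [5] SK(I(II))
  [6] SK(II)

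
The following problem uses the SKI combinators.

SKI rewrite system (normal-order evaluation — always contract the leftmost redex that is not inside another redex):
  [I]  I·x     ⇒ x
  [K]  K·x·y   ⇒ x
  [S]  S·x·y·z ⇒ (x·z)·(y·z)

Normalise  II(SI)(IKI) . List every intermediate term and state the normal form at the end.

  start: II(SI)(IKI)
  step 1: I(SI)(IKI)
  step 2: SI(IKI)
  step 3: SI(KI)

Answer: normal form = SI(KI)  (in 3 steps)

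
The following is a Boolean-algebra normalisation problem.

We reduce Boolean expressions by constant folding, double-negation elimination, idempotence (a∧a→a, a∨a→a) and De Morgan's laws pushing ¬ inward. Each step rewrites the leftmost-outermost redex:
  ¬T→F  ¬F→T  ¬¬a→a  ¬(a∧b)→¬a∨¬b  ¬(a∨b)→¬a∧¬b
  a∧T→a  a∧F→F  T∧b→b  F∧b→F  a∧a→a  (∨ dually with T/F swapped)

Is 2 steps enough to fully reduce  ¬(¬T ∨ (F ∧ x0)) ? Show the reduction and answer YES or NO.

  start: ¬(¬T ∨ (F ∧ x0))
  →1  ¬¬T ∧ ¬(F ∧ x0)
  →2  T ∧ ¬(F ∧ x0)

Answer: NO — after 2 steps the term is T ∧ ¬(F ∧ x0), not yet normal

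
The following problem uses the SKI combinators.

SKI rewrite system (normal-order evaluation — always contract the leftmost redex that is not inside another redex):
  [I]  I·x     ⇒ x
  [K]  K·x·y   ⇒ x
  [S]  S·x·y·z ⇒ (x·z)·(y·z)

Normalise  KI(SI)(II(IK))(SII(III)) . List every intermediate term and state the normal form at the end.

  start: KI(SI)(II(IK))(SII(III))
  →1  I(II(IK))(SII(III))
  →2  II(IK)(SII(III))
  →3  I(IK)(SII(III))
  →4  IK(SII(III))
  →5  K(SII(III))
  →6  K(I(III)(I(III)))
  →7  K(III(I(III)))
  →8  K(II(I(III)))
  →9  K(I(I(III)))
  →10  K(I(III))
  →11  K(III)
  →12  K(II)
  →13  KI

Answer: normal form = KI  (in 13 steps)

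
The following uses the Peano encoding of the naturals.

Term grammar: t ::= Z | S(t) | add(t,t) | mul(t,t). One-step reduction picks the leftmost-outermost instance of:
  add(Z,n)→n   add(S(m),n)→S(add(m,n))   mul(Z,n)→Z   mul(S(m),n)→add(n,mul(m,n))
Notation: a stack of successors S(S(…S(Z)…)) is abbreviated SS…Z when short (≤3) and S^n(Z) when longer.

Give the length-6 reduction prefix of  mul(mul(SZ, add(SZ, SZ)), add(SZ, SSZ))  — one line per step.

  start: mul(mul(SZ, add(SZ, SZ)), add(SZ, SSZ))
  →1  mul(add(add(SZ, SZ), mul(Z, add(SZ, SZ))), add(SZ, SSZ))
  →2  mul(add(S(add(Z, SZ)), mul(Z, add(SZ, SZ))), add(SZ, SSZ))
  →3  mul(S(add(add(Z, SZ), mul(Z, add(SZ, SZ)))), add(SZ, SSZ))
  →4  add(add(SZ, SSZ), mul(add(add(Z, SZ), mul(Z, add(SZ, SZ))), add(SZ, SSZ)))
  →5  add(S(add(Z, SSZ)), mul(add(add(Z, SZ), mul(Z, add(SZ, SZ))), add(SZ, SSZ)))
  →6  S(add(add(Z, SSZ), mul(add(add(Z, SZ), mul(Z, add(SZ, SZ))), add(SZ, SSZ))))

Answer: after 6 steps: S(add(add(Z, SSZ), mul(add(add(Z, SZ), mul(Z, add(SZ, SZ))), add(SZ, SSZ))))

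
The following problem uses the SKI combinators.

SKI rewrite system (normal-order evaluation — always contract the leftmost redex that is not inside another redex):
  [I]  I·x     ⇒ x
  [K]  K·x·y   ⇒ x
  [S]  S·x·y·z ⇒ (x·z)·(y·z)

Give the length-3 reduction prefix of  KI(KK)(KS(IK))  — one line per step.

  start: KI(KK)(KS(IK))
  [1] I(KS(IK))
  [2] KS(IK)
  [3] S

Answer: after 3 steps: S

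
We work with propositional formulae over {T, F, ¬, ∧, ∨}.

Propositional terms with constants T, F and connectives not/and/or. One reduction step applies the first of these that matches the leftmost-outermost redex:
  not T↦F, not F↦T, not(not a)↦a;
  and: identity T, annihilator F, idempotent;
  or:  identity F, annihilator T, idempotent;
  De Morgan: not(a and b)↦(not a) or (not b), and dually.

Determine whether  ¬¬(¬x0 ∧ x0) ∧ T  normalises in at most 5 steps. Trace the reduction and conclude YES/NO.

  start: ¬¬(¬x0 ∧ x0) ∧ T
  [1] ¬¬(¬x0 ∧ x0)
  [2] ¬x0 ∧ x0

Answer: YES — reaches normal form ¬x0 ∧ x0 in 2 ≤ 5 steps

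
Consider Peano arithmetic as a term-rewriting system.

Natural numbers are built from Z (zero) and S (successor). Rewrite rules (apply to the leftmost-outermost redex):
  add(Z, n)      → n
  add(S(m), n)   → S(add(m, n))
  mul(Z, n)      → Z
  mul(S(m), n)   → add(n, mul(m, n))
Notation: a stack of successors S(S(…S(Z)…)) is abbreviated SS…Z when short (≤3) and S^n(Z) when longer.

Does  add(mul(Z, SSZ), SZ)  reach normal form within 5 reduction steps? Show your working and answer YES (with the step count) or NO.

  start: add(mul(Z, SSZ), SZ)
  [1] add(Z, SZ)
  [2] SZ

Answer: YES — reaches normal form SZ in 2 ≤ 5 steps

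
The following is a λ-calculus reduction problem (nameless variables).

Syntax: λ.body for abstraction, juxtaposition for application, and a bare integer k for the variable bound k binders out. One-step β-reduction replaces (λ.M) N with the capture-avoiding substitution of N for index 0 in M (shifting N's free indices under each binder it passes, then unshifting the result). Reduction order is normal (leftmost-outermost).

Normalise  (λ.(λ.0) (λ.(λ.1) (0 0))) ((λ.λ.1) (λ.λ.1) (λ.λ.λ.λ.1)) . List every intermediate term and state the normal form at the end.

  start: (λ.(λ.0) (λ.(λ.1) (0 0))) ((λ.λ.1) (λ.λ.1) (λ.λ.λ.λ.1))
  step 1: (λ.0) (λ.(λ.1) (0 0))
  step 2: λ.(λ.1) (0 0)
  step 3: λ.0

Answer: normal form = λ.0  (in 3 steps)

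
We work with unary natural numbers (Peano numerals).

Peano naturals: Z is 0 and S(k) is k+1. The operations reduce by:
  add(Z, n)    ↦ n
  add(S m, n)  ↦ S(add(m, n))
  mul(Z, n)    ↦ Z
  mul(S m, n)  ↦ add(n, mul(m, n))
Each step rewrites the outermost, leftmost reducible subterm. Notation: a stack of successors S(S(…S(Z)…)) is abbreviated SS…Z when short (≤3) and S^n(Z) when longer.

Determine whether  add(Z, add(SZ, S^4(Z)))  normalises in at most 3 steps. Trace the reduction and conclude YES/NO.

Answer: YES — reaches normal form S^5(Z) in 3 ≤ 3 steps

Reduction:
  start: add(Z, add(SZ, S^4(Z)))
  step 1: add(SZ, S^4(Z))
  step 2: S(add(Z, S^4(Z)))
  step 3: S^5(Z)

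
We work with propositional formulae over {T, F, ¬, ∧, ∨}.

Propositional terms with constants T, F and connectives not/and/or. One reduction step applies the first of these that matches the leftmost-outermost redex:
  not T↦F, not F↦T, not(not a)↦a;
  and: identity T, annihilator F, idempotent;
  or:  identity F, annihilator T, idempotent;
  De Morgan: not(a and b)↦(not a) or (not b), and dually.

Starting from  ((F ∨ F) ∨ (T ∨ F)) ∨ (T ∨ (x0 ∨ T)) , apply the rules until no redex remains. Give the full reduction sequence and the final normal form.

  start: ((F ∨ F) ∨ (T ∨ F)) ∨ (T ∨ (x0 ∨ T))
  [1] (F ∨ (T ∨ F)) ∨ (T ∨ (x0 ∨ T))
  [2] (T ∨ F) ∨ (T ∨ (x0 ∨ T))
  [3] T ∨ (T ∨ (x0 ∨ T))
  [4] T

Answer: normal form = T  (in 4 steps)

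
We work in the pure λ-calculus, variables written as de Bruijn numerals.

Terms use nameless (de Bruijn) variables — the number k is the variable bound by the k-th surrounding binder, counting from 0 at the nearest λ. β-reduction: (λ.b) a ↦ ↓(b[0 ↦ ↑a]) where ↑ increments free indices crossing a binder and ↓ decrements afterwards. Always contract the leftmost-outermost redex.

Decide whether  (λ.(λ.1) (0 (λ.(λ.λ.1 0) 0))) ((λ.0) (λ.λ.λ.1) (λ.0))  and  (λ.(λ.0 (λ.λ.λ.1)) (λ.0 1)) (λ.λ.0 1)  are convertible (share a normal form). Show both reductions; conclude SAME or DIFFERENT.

Answer: SAME — A ⇓ λ.λ.1, B ⇓ λ.λ.1

Derivation:
Term A:
  start: (λ.(λ.1) (0 (λ.(λ.λ.1 0) 0))) ((λ.0) (λ.λ.λ.1) (λ.0))
  [1] (λ.(λ.0) (λ.λ.λ.1) (λ.0)) ((λ.0) (λ.λ.λ.1) (λ.0) (λ.(λ.λ.1 0) 0))
  [2] (λ.0) (λ.λ.λ.1) (λ.0)
  [3] (λ.λ.λ.1) (λ.0)
  [4] λ.λ.1

Term B:
  start: (λ.(λ.0 (λ.λ.λ.1)) (λ.0 1)) (λ.λ.0 1)
  [1] (λ.0 (λ.λ.λ.1)) (λ.0 (λ.λ.0 1))
  [2] (λ.0 (λ.λ.0 1)) (λ.λ.λ.1)
  [3] (λ.λ.λ.1) (λ.λ.0 1)
  [4] λ.λ.1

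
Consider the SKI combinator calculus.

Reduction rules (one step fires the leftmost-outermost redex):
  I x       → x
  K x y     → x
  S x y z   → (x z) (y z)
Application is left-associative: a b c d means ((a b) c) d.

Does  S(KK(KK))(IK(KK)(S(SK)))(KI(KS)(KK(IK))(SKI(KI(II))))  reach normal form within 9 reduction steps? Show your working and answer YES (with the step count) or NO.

  start: S(KK(KK))(IK(KK)(S(SK)))(KI(KS)(KK(IK))(SKI(KI(II))))
  step 1: KK(KK)(KI(KS)(KK(IK))(SKI(KI(II))))(IK(KK)(S(SK))(KI(KS)(KK(IK))(SKI(KI(II)))))
  step 2: K(KI(KS)(KK(IK))(SKI(KI(II))))(IK(KK)(S(SK))(KI(KS)(KK(IK))(SKI(KI(II)))))
  step 3: KI(KS)(KK(IK))(SKI(KI(II)))
  step 4: I(KK(IK))(SKI(KI(II)))
  step 5: KK(IK)(SKI(KI(II)))
  step 6: K(SKI(KI(II)))
  step 7: K(K(KI(II))(I(KI(II))))
  step 8: K(KI(II))
  step 9: KI

Answer: YES — reaches normal form KI in 9 ≤ 9 steps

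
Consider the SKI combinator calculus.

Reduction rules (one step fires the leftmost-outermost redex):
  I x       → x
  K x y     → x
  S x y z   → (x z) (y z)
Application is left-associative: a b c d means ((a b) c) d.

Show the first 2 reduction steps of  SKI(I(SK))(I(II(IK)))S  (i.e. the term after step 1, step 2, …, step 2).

Answer: after 2 steps: I(SK)(I(II(IK)))S

Working:
  start: SKI(I(SK))(I(II(IK)))S
  step 1: K(I(SK))(I(I(SK)))(I(II(IK)))S
  step 2: I(SK)(I(II(IK)))S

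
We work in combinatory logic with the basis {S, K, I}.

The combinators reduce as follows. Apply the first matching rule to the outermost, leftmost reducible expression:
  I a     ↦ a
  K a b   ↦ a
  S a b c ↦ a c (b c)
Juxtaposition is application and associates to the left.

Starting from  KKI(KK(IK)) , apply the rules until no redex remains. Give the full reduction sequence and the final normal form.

  start: KKI(KK(IK))
  →1  K(KK(IK))
  →2  KK

Answer: normal form = KK  (in 2 steps)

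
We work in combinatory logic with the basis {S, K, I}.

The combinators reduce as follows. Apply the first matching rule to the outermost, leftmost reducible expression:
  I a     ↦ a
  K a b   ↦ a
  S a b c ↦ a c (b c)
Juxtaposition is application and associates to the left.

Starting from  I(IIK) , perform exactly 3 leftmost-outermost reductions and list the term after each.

  start: I(IIK)
  [1] IIK
  [2] IK
  [3] K

Answer: after 3 steps: K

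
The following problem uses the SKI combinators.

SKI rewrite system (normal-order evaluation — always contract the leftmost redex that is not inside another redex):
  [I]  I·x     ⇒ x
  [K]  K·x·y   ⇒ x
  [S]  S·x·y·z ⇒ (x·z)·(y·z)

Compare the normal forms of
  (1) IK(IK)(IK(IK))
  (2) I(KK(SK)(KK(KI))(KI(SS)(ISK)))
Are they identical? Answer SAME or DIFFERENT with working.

Term A:
  start: IK(IK)(IK(IK))
  step 1: K(IK)(IK(IK))
  step 2: IK
  step 3: K

Term B:
  start: I(KK(SK)(KK(KI))(KI(SS)(ISK)))
  step 1: KK(SK)(KK(KI))(KI(SS)(ISK))
  step 2: K(KK(KI))(KI(SS)(ISK))
  step 3: KK(KI)
  step 4: K

Answer: SAME — A ⇓ K, B ⇓ K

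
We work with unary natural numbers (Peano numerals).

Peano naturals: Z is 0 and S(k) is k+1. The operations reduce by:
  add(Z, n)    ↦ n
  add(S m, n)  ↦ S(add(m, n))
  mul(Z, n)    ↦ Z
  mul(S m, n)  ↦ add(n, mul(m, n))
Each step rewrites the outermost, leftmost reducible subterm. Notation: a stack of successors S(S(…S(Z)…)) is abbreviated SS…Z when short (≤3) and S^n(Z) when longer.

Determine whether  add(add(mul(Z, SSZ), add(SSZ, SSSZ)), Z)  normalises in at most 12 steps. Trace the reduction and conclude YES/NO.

Answer: YES — reaches normal form S^5(Z) in 11 ≤ 12 steps

Reduction:
  start: add(add(mul(Z, SSZ), add(SSZ, SSSZ)), Z)
  →1  add(add(Z, add(SSZ, SSSZ)), Z)
  →2  add(add(SSZ, SSSZ), Z)
  →3  add(S(add(SZ, SSSZ)), Z)
  →4  S(add(add(SZ, SSSZ), Z))
  →5  S(add(S(add(Z, SSSZ)), Z))
  →6  S(S(add(add(Z, SSSZ), Z)))
  →7  S(S(add(SSSZ, Z)))
  →8  S(S(S(add(SSZ, Z))))
  →9  S(S(S(S(add(SZ, Z)))))
  →10  S(S(S(S(S(add(Z, Z))))))
  →11  S^5(Z)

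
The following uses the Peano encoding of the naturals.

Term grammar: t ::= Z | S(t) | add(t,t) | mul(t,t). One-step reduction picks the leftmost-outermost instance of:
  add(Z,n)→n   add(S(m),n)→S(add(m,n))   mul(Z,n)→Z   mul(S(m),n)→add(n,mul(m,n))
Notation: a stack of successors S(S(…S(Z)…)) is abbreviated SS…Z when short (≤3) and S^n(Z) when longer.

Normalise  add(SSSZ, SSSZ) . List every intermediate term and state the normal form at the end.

  start: add(SSSZ, SSSZ)
  [1] S(add(SSZ, SSSZ))
  [2] S(S(add(SZ, SSSZ)))
  [3] S(S(S(add(Z, SSSZ))))
  [4] S^6(Z)

Answer: normal form = S^6(Z)  (in 4 steps)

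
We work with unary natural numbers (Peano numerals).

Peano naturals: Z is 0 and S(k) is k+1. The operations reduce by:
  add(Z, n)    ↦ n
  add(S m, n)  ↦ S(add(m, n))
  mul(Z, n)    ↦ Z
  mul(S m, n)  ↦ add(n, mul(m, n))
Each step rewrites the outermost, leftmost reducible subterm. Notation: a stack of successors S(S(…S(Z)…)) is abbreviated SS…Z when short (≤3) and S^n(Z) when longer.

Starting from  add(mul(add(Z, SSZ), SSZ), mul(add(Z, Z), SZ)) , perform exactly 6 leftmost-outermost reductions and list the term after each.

  start: add(mul(add(Z, SSZ), SSZ), mul(add(Z, Z), SZ))
  step 1: add(mul(SSZ, SSZ), mul(add(Z, Z), SZ))
  step 2: add(add(SSZ, mul(SZ, SSZ)), mul(add(Z, Z), SZ))
  step 3: add(S(add(SZ, mul(SZ, SSZ))), mul(add(Z, Z), SZ))
  step 4: S(add(add(SZ, mul(SZ, SSZ)), mul(add(Z, Z), SZ)))
  step 5: S(add(S(add(Z, mul(SZ, SSZ))), mul(add(Z, Z), SZ)))
  step 6: S(S(add(add(Z, mul(SZ, SSZ)), mul(add(Z, Z), SZ))))

Answer: after 6 steps: S(S(add(add(Z, mul(SZ, SSZ)), mul(add(Z, Z), SZ))))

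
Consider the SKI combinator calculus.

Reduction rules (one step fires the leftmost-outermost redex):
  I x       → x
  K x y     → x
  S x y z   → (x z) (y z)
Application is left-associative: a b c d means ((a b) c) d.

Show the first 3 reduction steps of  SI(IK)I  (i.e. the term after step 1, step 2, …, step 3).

Answer: after 3 steps: IKI

Working:
  start: SI(IK)I
  [1] II(IKI)
  [2] I(IKI)
  [3] IKI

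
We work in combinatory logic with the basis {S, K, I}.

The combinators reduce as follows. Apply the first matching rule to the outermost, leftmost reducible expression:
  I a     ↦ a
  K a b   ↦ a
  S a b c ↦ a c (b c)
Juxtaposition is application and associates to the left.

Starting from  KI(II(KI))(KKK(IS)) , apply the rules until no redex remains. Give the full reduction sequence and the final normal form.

  start: KI(II(KI))(KKK(IS))
  [1] I(KKK(IS))
  [2] KKK(IS)
  [3] K(IS)
  [4] KS

Answer: normal form = KS  (in 4 steps)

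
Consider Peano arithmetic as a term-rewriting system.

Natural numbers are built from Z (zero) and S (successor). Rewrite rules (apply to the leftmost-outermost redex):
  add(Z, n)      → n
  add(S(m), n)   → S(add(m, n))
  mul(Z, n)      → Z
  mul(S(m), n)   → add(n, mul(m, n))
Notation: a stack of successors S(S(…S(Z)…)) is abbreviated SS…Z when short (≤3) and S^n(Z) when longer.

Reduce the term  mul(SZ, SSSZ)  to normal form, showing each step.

  start: mul(SZ, SSSZ)
  step 1: add(SSSZ, mul(Z, SSSZ))
  step 2: S(add(SSZ, mul(Z, SSSZ)))
  step 3: S(S(add(SZ, mul(Z, SSSZ))))
  step 4: S(S(S(add(Z, mul(Z, SSSZ)))))
  step 5: S(S(S(mul(Z, SSSZ))))
  step 6: SSSZ

Answer: normal form = SSSZ  (in 6 steps)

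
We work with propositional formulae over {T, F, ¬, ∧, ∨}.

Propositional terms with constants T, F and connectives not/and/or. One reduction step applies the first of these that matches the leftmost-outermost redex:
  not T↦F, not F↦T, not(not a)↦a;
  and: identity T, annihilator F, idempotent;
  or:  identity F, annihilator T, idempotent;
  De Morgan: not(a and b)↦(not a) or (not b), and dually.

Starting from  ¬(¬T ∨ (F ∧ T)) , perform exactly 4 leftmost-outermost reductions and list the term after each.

Answer: after 4 steps: ¬F ∨ ¬T

Working:
  start: ¬(¬T ∨ (F ∧ T))
  [1] ¬¬T ∧ ¬(F ∧ T)
  [2] T ∧ ¬(F ∧ T)
  [3] ¬(F ∧ T)
  [4] ¬F ∨ ¬T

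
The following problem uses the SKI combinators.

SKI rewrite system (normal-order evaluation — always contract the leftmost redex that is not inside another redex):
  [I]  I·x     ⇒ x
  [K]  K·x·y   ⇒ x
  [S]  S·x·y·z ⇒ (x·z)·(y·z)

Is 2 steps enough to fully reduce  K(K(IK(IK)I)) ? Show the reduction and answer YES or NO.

Answer: NO — after 2 steps the term is K(K(IK)), not yet normal

Derivation:
  start: K(K(IK(IK)I))
  [1] K(K(K(IK)I))
  [2] K(K(IK))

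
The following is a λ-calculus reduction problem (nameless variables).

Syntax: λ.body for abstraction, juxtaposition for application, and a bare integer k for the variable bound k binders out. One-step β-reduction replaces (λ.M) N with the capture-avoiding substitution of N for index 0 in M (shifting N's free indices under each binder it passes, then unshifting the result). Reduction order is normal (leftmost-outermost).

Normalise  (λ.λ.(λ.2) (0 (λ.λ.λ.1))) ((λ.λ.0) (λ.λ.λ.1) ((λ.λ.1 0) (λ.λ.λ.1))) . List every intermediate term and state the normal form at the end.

Answer: normal form = λ.λ.λ.λ.1  (in 6 steps)

Working:
  start: (λ.λ.(λ.2) (0 (λ.λ.λ.1))) ((λ.λ.0) (λ.λ.λ.1) ((λ.λ.1 0) (λ.λ.λ.1)))
  →1  λ.(λ.(λ.λ.0) (λ.λ.λ.1) ((λ.λ.1 0) (λ.λ.λ.1))) (0 (λ.λ.λ.1))
  →2  λ.(λ.λ.0) (λ.λ.λ.1) ((λ.λ.1 0) (λ.λ.λ.1))
  →3  λ.(λ.0) ((λ.λ.1 0) (λ.λ.λ.1))
  →4  λ.(λ.λ.1 0) (λ.λ.λ.1)
  →5  λ.λ.(λ.λ.λ.1) 0
  →6  λ.λ.λ.λ.1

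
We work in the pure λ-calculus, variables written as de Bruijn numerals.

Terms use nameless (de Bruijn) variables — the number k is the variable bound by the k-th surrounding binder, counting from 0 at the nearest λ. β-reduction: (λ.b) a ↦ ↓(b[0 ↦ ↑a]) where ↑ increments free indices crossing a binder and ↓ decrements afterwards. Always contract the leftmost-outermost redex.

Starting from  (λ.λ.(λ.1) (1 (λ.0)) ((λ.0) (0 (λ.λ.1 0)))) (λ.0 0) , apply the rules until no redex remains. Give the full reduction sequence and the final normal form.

  start: (λ.λ.(λ.1) (1 (λ.0)) ((λ.0) (0 (λ.λ.1 0)))) (λ.0 0)
  →1  λ.(λ.1) ((λ.0 0) (λ.0)) ((λ.0) (0 (λ.λ.1 0)))
  →2  λ.0 ((λ.0) (0 (λ.λ.1 0)))
  →3  λ.0 (0 (λ.λ.1 0))

Answer: normal form = λ.0 (0 (λ.λ.1 0))  (in 3 steps)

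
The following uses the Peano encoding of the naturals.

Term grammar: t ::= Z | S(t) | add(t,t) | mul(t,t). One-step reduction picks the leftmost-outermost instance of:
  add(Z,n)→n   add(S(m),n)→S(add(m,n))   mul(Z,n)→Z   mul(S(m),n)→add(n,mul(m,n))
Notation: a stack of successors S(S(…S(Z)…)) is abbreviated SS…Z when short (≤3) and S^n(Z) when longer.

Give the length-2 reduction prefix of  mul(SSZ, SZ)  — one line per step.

Answer: after 2 steps: S(add(Z, mul(SZ, SZ)))

Derivation:
  start: mul(SSZ, SZ)
  →1  add(SZ, mul(SZ, SZ))
  →2  S(add(Z, mul(SZ, SZ)))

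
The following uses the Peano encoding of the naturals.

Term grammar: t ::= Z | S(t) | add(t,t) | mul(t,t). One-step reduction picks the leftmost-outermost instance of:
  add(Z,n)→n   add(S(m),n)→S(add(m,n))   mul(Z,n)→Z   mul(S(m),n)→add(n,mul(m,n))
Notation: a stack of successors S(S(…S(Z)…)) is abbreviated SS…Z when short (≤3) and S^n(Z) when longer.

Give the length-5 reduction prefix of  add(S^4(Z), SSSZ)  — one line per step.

Answer: after 5 steps: S^7(Z)

Derivation:
  start: add(S^4(Z), SSSZ)
  step 1: S(add(SSSZ, SSSZ))
  step 2: S(S(add(SSZ, SSSZ)))
  step 3: S(S(S(add(SZ, SSSZ))))
  step 4: S(S(S(S(add(Z, SSSZ)))))
  step 5: S^7(Z)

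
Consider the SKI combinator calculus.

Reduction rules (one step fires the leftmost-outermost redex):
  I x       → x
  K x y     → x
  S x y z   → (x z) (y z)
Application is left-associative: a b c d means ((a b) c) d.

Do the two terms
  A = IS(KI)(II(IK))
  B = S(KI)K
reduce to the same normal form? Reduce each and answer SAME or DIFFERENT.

Answer: SAME — A ⇓ S(KI)K, B ⇓ S(KI)K

Reduction:
Term A:
  start: IS(KI)(II(IK))
  [1] S(KI)(II(IK))
  [2] S(KI)(I(IK))
  [3] S(KI)(IK)
  [4] S(KI)K

Term B:
  start: S(KI)K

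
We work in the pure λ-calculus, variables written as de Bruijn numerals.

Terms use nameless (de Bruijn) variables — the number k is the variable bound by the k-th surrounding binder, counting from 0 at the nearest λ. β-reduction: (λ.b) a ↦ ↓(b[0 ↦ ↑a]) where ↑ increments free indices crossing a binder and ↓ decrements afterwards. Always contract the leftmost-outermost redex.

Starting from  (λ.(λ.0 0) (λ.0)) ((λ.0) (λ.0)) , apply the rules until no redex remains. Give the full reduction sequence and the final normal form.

  start: (λ.(λ.0 0) (λ.0)) ((λ.0) (λ.0))
  step 1: (λ.0 0) (λ.0)
  step 2: (λ.0) (λ.0)
  step 3: λ.0

Answer: normal form = λ.0  (in 3 steps)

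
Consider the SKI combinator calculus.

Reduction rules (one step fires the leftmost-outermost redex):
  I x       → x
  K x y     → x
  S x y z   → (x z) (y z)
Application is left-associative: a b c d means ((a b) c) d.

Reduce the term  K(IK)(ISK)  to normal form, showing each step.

  start: K(IK)(ISK)
  →1  IK
  →2  K

Answer: normal form = K  (in 2 steps)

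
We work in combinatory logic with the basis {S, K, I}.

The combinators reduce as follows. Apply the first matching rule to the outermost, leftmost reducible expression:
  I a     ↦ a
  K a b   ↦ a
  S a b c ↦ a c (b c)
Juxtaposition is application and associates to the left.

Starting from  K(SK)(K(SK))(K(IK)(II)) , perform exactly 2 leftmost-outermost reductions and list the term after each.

  start: K(SK)(K(SK))(K(IK)(II))
  →1  SK(K(IK)(II))
  →2  SK(IK)

Answer: after 2 steps: SK(IK)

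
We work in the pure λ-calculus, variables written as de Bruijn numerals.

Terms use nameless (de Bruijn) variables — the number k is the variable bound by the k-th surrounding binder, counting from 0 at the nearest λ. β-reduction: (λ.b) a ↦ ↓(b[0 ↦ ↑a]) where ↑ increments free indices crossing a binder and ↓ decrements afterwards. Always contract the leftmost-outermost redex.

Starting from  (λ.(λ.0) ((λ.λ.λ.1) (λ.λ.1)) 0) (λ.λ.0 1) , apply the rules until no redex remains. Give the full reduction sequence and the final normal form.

Answer: normal form = λ.λ.λ.0 1  (in 4 steps)

Reduction:
  start: (λ.(λ.0) ((λ.λ.λ.1) (λ.λ.1)) 0) (λ.λ.0 1)
  →1  (λ.0) ((λ.λ.λ.1) (λ.λ.1)) (λ.λ.0 1)
  →2  (λ.λ.λ.1) (λ.λ.1) (λ.λ.0 1)
  →3  (λ.λ.1) (λ.λ.0 1)
  →4  λ.λ.λ.0 1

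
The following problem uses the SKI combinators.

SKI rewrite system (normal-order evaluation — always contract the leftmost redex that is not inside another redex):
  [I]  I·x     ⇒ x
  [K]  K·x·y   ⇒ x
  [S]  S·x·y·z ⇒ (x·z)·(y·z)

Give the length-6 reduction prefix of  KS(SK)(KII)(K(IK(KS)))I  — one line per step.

  start: KS(SK)(KII)(K(IK(KS)))I
  [1] S(KII)(K(IK(KS)))I
  [2] KIII(K(IK(KS))I)
  [3] II(K(IK(KS))I)
  [4] I(K(IK(KS))I)
  [5] K(IK(KS))I
  [6] IK(KS)

Answer: after 6 steps: IK(KS)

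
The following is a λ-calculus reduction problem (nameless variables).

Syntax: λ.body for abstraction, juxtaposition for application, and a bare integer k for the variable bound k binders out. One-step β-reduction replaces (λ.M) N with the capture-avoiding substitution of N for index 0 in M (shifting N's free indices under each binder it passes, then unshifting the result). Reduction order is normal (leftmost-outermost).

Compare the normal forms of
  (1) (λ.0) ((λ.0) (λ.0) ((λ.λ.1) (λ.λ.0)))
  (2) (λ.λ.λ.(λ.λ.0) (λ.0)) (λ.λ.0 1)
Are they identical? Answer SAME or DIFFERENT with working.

Term A:
  start: (λ.0) ((λ.0) (λ.0) ((λ.λ.1) (λ.λ.0)))
  step 1: (λ.0) (λ.0) ((λ.λ.1) (λ.λ.0))
  step 2: (λ.0) ((λ.λ.1) (λ.λ.0))
  step 3: (λ.λ.1) (λ.λ.0)
  step 4: λ.λ.λ.0

Term B:
  start: (λ.λ.λ.(λ.λ.0) (λ.0)) (λ.λ.0 1)
  step 1: λ.λ.(λ.λ.0) (λ.0)
  step 2: λ.λ.λ.0

Answer: SAME — A ⇓ λ.λ.λ.0, B ⇓ λ.λ.λ.0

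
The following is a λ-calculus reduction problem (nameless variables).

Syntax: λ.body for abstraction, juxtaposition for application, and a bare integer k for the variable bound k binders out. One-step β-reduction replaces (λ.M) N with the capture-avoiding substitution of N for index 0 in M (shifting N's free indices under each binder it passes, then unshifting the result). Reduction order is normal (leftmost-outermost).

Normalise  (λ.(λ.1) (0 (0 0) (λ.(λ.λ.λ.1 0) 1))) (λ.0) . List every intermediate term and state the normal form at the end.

  start: (λ.(λ.1) (0 (0 0) (λ.(λ.λ.λ.1 0) 1))) (λ.0)
  →1  (λ.λ.0) ((λ.0) ((λ.0) (λ.0)) (λ.(λ.λ.λ.1 0) (λ.0)))
  →2  λ.0

Answer: normal form = λ.0  (in 2 steps)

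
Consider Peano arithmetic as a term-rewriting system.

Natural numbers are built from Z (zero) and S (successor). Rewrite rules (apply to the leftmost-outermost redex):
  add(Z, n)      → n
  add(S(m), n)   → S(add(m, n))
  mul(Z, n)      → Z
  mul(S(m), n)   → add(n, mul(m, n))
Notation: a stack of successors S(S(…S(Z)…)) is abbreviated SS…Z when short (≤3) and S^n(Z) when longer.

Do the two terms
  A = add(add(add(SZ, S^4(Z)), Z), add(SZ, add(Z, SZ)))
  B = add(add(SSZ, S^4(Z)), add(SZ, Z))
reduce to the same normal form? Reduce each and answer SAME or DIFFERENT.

Answer: SAME — A ⇓ S^7(Z), B ⇓ S^7(Z)

Working:
Term A:
  start: add(add(add(SZ, S^4(Z)), Z), add(SZ, add(Z, SZ)))
  →1  add(add(S(add(Z, S^4(Z))), Z), add(SZ, add(Z, SZ)))
  →2  add(S(add(add(Z, S^4(Z)), Z)), add(SZ, add(Z, SZ)))
  →3  S(add(add(add(Z, S^4(Z)), Z), add(SZ, add(Z, SZ))))
  →4  S(add(add(S^4(Z), Z), add(SZ, add(Z, SZ))))
  →5  S(add(S(add(SSSZ, Z)), add(SZ, add(Z, SZ))))
  →6  S(S(add(add(SSSZ, Z), add(SZ, add(Z, SZ)))))
  →7  S(S(add(S(add(SSZ, Z)), add(SZ, add(Z, SZ)))))
  →8  S(S(S(add(add(SSZ, Z), add(SZ, add(Z, SZ))))))
  →9  S(S(S(add(S(add(SZ, Z)), add(SZ, add(Z, SZ))))))
  →10  S(S(S(S(add(add(SZ, Z), add(SZ, add(Z, SZ)))))))
  →11  S(S(S(S(add(S(add(Z, Z)), add(SZ, add(Z, SZ)))))))
  →12  S(S(S(S(S(add(add(Z, Z), add(SZ, add(Z, SZ))))))))
  →13  S(S(S(S(S(add(Z, add(SZ, add(Z, SZ))))))))
  →14  S(S(S(S(S(add(SZ, add(Z, SZ)))))))
  →15  S(S(S(S(S(S(add(Z, add(Z, SZ))))))))
  →16  S(S(S(S(S(S(add(Z, SZ)))))))
  →17  S^7(Z)

Term B:
  start: add(add(SSZ, S^4(Z)), add(SZ, Z))
  →1  add(S(add(SZ, S^4(Z))), add(SZ, Z))
  →2  S(add(add(SZ, S^4(Z)), add(SZ, Z)))
  →3  S(add(S(add(Z, S^4(Z))), add(SZ, Z)))
  →4  S(S(add(add(Z, S^4(Z)), add(SZ, Z))))
  →5  S(S(add(S^4(Z), add(SZ, Z))))
  →6  S(S(S(add(SSSZ, add(SZ, Z)))))
  →7  S(S(S(S(add(SSZ, add(SZ, Z))))))
  →8  S(S(S(S(S(add(SZ, add(SZ, Z)))))))
  →9  S(S(S(S(S(S(add(Z, add(SZ, Z))))))))
  →10  S(S(S(S(S(S(add(SZ, Z)))))))
  →11  S(S(S(S(S(S(S(add(Z, Z))))))))
  →12  S^7(Z)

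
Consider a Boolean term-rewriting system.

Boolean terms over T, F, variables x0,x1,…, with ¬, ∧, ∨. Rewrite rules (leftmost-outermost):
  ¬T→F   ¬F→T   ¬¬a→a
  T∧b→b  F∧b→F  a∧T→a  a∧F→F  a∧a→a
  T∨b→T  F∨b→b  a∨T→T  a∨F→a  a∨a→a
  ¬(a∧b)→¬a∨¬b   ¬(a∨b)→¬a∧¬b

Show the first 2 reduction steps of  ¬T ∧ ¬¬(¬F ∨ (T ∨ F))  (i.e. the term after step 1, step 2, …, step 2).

  start: ¬T ∧ ¬¬(¬F ∨ (T ∨ F))
  →1  F ∧ ¬¬(¬F ∨ (T ∨ F))
  →2  F

Answer: after 2 steps: F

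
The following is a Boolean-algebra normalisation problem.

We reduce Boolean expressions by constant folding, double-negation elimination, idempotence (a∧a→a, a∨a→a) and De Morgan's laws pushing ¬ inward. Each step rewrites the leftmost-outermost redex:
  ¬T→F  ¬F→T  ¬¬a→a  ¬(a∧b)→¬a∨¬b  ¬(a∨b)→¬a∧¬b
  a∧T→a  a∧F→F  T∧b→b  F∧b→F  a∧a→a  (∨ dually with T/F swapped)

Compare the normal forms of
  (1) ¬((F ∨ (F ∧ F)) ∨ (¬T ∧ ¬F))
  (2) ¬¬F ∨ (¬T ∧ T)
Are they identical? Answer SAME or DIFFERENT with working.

Answer: DIFFERENT — A ⇓ T, B ⇓ F

Working:
Term A:
  start: ¬((F ∨ (F ∧ F)) ∨ (¬T ∧ ¬F))
  →1  ¬(F ∨ (F ∧ F)) ∧ ¬(¬T ∧ ¬F)
  →2  (¬F ∧ ¬(F ∧ F)) ∧ ¬(¬T ∧ ¬F)
  →3  (T ∧ ¬(F ∧ F)) ∧ ¬(¬T ∧ ¬F)
  →4  ¬(F ∧ F) ∧ ¬(¬T ∧ ¬F)
  →5  (¬F ∨ ¬F) ∧ ¬(¬T ∧ ¬F)
  →6  ¬F ∧ ¬(¬T ∧ ¬F)
  →7  T ∧ ¬(¬T ∧ ¬F)
  →8  ¬(¬T ∧ ¬F)
  →9  ¬¬T ∨ ¬¬F
  →10  T ∨ ¬¬F
  →11  T

Term B:
  start: ¬¬F ∨ (¬T ∧ T)
  →1  F ∨ (¬T ∧ T)
  →2  ¬T ∧ T
  →3  ¬T
  →4  F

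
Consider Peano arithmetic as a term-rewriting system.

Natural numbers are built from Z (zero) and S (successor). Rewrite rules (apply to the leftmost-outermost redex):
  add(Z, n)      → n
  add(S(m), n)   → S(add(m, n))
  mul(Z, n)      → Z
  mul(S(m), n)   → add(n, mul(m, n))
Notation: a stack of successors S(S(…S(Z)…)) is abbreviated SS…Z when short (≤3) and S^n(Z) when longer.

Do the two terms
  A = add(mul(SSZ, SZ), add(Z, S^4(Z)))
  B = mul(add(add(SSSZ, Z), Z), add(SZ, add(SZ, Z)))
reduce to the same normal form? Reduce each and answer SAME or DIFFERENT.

Answer: SAME — A ⇓ S^6(Z), B ⇓ S^6(Z)

Working:
Term A:
  start: add(mul(SSZ, SZ), add(Z, S^4(Z)))
  step 1: add(add(SZ, mul(SZ, SZ)), add(Z, S^4(Z)))
  step 2: add(S(add(Z, mul(SZ, SZ))), add(Z, S^4(Z)))
  step 3: S(add(add(Z, mul(SZ, SZ)), add(Z, S^4(Z))))
  step 4: S(add(mul(SZ, SZ), add(Z, S^4(Z))))
  step 5: S(add(add(SZ, mul(Z, SZ)), add(Z, S^4(Z))))
  step 6: S(add(S(add(Z, mul(Z, SZ))), add(Z, S^4(Z))))
  step 7: S(S(add(add(Z, mul(Z, SZ)), add(Z, S^4(Z)))))
  step 8: S(S(add(mul(Z, SZ), add(Z, S^4(Z)))))
  step 9: S(S(add(Z, add(Z, S^4(Z)))))
  step 10: S(S(add(Z, S^4(Z))))
  step 11: S^6(Z)

Term B:
  start: mul(add(add(SSSZ, Z), Z), add(SZ, add(SZ, Z)))
  step 1: mul(add(S(add(SSZ, Z)), Z), add(SZ, add(SZ, Z)))
  step 2: mul(S(add(add(SSZ, Z), Z)), add(SZ, add(SZ, Z)))
  step 3: add(add(SZ, add(SZ, Z)), mul(add(add(SSZ, Z), Z), add(SZ, add(SZ, Z))))
  step 4: add(S(add(Z, add(SZ, Z))), mul(add(add(SSZ, Z), Z), add(SZ, add(SZ, Z))))
  step 5: S(add(add(Z, add(SZ, Z)), mul(add(add(SSZ, Z), Z), add(SZ, add(SZ, Z)))))
  step 6: S(add(add(SZ, Z), mul(add(add(SSZ, Z), Z), add(SZ, add(SZ, Z)))))
  step 7: S(add(S(add(Z, Z)), mul(add(add(SSZ, Z), Z), add(SZ, add(SZ, Z)))))
  step 8: S(S(add(add(Z, Z), mul(add(add(SSZ, Z), Z), add(SZ, add(SZ, Z))))))
  step 9: S(S(add(Z, mul(add(add(SSZ, Z), Z), add(SZ, add(SZ, Z))))))
  step 10: S(S(mul(add(add(SSZ, Z), Z), add(SZ, add(SZ, Z)))))
  step 11: S(S(mul(add(S(add(SZ, Z)), Z), add(SZ, add(SZ, Z)))))
  step 12: S(S(mul(S(add(add(SZ, Z), Z)), add(SZ, add(SZ, Z)))))
  step 13: S(S(add(add(SZ, add(SZ, Z)), mul(add(add(SZ, Z), Z), add(SZ, add(SZ, Z))))))
  step 14: S(S(add(S(add(Z, add(SZ, Z))), mul(add(add(SZ, Z), Z), add(SZ, add(SZ, Z))))))
  step 15: S(S(S(add(add(Z, add(SZ, Z)), mul(add(add(SZ, Z), Z), add(SZ, add(SZ, Z)))))))
  step 16: S(S(S(add(add(SZ, Z), mul(add(add(SZ, Z), Z), add(SZ, add(SZ, Z)))))))
  step 17: S(S(S(add(S(add(Z, Z)), mul(add(add(SZ, Z), Z), add(SZ, add(SZ, Z)))))))
  step 18: S(S(S(S(add(add(Z, Z), mul(add(add(SZ, Z), Z), add(SZ, add(SZ, Z))))))))
  step 19: S(S(S(S(add(Z, mul(add(add(SZ, Z), Z), add(SZ, add(SZ, Z))))))))
  step 20: S(S(S(S(mul(add(add(SZ, Z), Z), add(SZ, add(SZ, Z)))))))
  step 21: S(S(S(S(mul(add(S(add(Z, Z)), Z), add(SZ, add(SZ, Z)))))))
  step 22: S(S(S(S(mul(S(add(add(Z, Z), Z)), add(SZ, add(SZ, Z)))))))
  step 23: S(S(S(S(add(add(SZ, add(SZ, Z)), mul(add(add(Z, Z), Z), add(SZ, add(SZ, Z))))))))
  step 24: S(S(S(S(add(S(add(Z, add(SZ, Z))), mul(add(add(Z, Z), Z), add(SZ, add(SZ, Z))))))))
  step 25: S(S(S(S(S(add(add(Z, add(SZ, Z)), mul(add(add(Z, Z), Z), add(SZ, add(SZ, Z)))))))))
  step 26: S(S(S(S(S(add(add(SZ, Z), mul(add(add(Z, Z), Z), add(SZ, add(SZ, Z)))))))))
  step 27: S(S(S(S(S(add(S(add(Z, Z)), mul(add(add(Z, Z), Z), add(SZ, add(SZ, Z)))))))))
  step 28: S(S(S(S(S(S(add(add(Z, Z), mul(add(add(Z, Z), Z), add(SZ, add(SZ, Z))))))))))
  step 29: S(S(S(S(S(S(add(Z, mul(add(add(Z, Z), Z), add(SZ, add(SZ, Z))))))))))
  step 30: S(S(S(S(S(S(mul(add(add(Z, Z), Z), add(SZ, add(SZ, Z)))))))))
  step 31: S(S(S(S(S(S(mul(add(Z, Z), add(SZ, add(SZ, Z)))))))))
  step 32: S(S(S(S(S(S(mul(Z, add(SZ, add(SZ, Z)))))))))
  step 33: S^6(Z)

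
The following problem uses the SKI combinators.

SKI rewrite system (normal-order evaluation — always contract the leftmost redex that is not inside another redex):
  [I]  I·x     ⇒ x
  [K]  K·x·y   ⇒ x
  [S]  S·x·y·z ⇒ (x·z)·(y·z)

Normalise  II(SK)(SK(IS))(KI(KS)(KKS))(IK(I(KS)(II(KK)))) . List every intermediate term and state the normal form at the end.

  start: II(SK)(SK(IS))(KI(KS)(KKS))(IK(I(KS)(II(KK))))
  [1] I(SK)(SK(IS))(KI(KS)(KKS))(IK(I(KS)(II(KK))))
  [2] SK(SK(IS))(KI(KS)(KKS))(IK(I(KS)(II(KK))))
  [3] K(KI(KS)(KKS))(SK(IS)(KI(KS)(KKS)))(IK(I(KS)(II(KK))))
  [4] KI(KS)(KKS)(IK(I(KS)(II(KK))))
  [5] I(KKS)(IK(I(KS)(II(KK))))
  [6] KKS(IK(I(KS)(II(KK))))
  [7] K(IK(I(KS)(II(KK))))
  [8] K(K(I(KS)(II(KK))))
  [9] K(K(KS(II(KK))))
  [10] K(KS)

Answer: normal form = K(KS)  (in 10 steps)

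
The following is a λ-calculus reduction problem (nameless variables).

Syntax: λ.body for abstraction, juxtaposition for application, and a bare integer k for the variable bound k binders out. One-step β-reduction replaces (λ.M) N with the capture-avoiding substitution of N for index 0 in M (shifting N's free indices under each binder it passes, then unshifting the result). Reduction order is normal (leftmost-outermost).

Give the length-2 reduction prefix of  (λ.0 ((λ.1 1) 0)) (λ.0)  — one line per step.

Answer: after 2 steps: (λ.(λ.0) (λ.0)) (λ.0)

Derivation:
  start: (λ.0 ((λ.1 1) 0)) (λ.0)
  →1  (λ.0) ((λ.(λ.0) (λ.0)) (λ.0))
  →2  (λ.(λ.0) (λ.0)) (λ.0)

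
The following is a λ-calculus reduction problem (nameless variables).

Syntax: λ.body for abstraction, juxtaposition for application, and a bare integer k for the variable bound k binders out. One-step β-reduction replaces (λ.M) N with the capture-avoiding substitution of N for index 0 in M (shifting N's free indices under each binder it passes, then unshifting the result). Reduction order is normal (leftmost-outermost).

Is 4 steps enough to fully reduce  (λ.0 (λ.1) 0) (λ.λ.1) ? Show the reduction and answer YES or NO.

Answer: YES — reaches normal form λ.λ.λ.1 in 3 ≤ 4 steps

Derivation:
  start: (λ.0 (λ.1) 0) (λ.λ.1)
  [1] (λ.λ.1) (λ.λ.λ.1) (λ.λ.1)
  [2] (λ.λ.λ.λ.1) (λ.λ.1)
  [3] λ.λ.λ.1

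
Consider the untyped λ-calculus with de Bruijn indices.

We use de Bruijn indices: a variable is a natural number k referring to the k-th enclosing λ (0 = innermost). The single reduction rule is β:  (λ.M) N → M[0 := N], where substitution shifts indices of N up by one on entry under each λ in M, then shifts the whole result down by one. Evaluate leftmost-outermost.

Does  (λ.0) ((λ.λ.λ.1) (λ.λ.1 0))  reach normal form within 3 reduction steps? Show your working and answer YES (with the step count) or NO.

Answer: YES — reaches normal form λ.λ.1 in 2 ≤ 3 steps

Reduction:
  start: (λ.0) ((λ.λ.λ.1) (λ.λ.1 0))
  step 1: (λ.λ.λ.1) (λ.λ.1 0)
  step 2: λ.λ.1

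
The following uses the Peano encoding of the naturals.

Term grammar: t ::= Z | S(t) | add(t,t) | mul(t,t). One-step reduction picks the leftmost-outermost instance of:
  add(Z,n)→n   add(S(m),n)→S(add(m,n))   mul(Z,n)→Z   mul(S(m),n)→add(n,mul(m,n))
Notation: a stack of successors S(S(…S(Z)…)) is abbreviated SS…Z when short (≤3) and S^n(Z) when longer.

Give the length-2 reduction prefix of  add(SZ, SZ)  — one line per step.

  start: add(SZ, SZ)
  →1  S(add(Z, SZ))
  →2  SSZ

Answer: after 2 steps: SSZ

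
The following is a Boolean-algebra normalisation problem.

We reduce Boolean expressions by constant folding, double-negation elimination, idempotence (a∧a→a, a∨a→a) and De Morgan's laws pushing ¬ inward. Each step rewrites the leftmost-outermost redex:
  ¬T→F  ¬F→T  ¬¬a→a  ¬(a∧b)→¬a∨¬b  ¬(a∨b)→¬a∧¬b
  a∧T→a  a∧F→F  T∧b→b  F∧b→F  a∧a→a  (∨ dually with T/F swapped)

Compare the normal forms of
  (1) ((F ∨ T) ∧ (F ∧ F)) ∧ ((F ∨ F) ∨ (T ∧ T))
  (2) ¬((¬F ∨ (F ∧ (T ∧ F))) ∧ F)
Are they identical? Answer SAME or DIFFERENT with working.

Answer: DIFFERENT — A ⇓ F, B ⇓ T

Working:
Term A:
  start: ((F ∨ T) ∧ (F ∧ F)) ∧ ((F ∨ F) ∨ (T ∧ T))
  step 1: (T ∧ (F ∧ F)) ∧ ((F ∨ F) ∨ (T ∧ T))
  step 2: (F ∧ F) ∧ ((F ∨ F) ∨ (T ∧ T))
  step 3: F ∧ ((F ∨ F) ∨ (T ∧ T))
  step 4: F

Term B:
  start: ¬((¬F ∨ (F ∧ (T ∧ F))) ∧ F)
  step 1: ¬(¬F ∨ (F ∧ (T ∧ F))) ∨ ¬F
  step 2: (¬¬F ∧ ¬(F ∧ (T ∧ F))) ∨ ¬F
  step 3: (F ∧ ¬(F ∧ (T ∧ F))) ∨ ¬F
  step 4: F ∨ ¬F
  step 5: ¬F
  step 6: T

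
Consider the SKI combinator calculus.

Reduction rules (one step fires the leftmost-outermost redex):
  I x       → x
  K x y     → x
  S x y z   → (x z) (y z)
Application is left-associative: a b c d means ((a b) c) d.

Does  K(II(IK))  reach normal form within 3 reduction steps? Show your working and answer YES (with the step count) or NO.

  start: K(II(IK))
  step 1: K(I(IK))
  step 2: K(IK)
  step 3: KK

Answer: YES — reaches normal form KK in 3 ≤ 3 steps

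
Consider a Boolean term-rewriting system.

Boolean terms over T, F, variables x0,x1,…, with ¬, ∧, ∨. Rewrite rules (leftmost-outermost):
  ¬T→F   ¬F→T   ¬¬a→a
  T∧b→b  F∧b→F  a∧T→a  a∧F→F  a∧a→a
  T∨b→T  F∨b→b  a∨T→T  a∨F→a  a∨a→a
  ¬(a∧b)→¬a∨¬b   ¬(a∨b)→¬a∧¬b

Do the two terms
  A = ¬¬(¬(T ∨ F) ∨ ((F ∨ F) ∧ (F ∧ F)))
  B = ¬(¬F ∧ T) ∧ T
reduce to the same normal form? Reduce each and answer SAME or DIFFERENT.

Answer: SAME — A ⇓ F, B ⇓ F

Derivation:
Term A:
  start: ¬¬(¬(T ∨ F) ∨ ((F ∨ F) ∧ (F ∧ F)))
  →1  ¬(T ∨ F) ∨ ((F ∨ F) ∧ (F ∧ F))
  →2  (¬T ∧ ¬F) ∨ ((F ∨ F) ∧ (F ∧ F))
  →3  (F ∧ ¬F) ∨ ((F ∨ F) ∧ (F ∧ F))
  →4  F ∨ ((F ∨ F) ∧ (F ∧ F))
  →5  (F ∨ F) ∧ (F ∧ F)
  →6  F ∧ (F ∧ F)
  →7  F

Term B:
  start: ¬(¬F ∧ T) ∧ T
  →1  ¬(¬F ∧ T)
  →2  ¬¬F ∨ ¬T
  →3  F ∨ ¬T
  →4  ¬T
  →5  F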